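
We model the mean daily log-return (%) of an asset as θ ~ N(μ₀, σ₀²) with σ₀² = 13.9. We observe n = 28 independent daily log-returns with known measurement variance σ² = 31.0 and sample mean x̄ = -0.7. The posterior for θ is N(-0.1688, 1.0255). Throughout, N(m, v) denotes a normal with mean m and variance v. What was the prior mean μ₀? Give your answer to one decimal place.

With known observation variance, the Normal–Normal posterior has precision τ_n = τ₀ + n/σ² and mean μ_n = (τ₀μ₀ + (n/σ²)x̄)/τ_n.
Here τ₀ = 1/13.9 = 0.071942 and τ_data = 28/31.0 = 0.903226, so τ_n = 0.975168.
Rearranging for μ₀: μ₀ = (μ_n·τ_n − τ_data·x̄)/τ₀ = (-0.1688·0.975168 − 0.903226·-0.7) / 0.071942 = 0.467650/0.071942 ≈ 6.5.

μ₀ = 6.5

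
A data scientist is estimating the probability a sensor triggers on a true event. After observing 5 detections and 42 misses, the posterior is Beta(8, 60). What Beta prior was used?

Beta(3, 18)

A Beta(α, β) prior with s successes and f failures in binomial data gives a Beta(α+s, β+f) posterior.
So α = 8 − 5 = 3 and β = 60 − 42 = 18.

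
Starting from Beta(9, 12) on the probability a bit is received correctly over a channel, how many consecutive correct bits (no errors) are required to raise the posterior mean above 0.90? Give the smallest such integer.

k = 100

After k correct bits and 0 errors the posterior is Beta(9+k, 12), with mean (9+k)/(9+12+k).
Set (9+k)/(21+k) > 0.90 and solve: k > (0.90·21 − 9)/(1 − 0.90) = 99.000.
The smallest integer exceeding 99.000 is 100.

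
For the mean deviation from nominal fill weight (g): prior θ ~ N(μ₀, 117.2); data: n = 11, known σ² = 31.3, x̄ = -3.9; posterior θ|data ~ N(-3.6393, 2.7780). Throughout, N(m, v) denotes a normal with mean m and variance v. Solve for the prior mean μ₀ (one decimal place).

μ₀ = 7.1

With known observation variance, the Normal–Normal posterior has precision τ_n = τ₀ + n/σ² and mean μ_n = (τ₀μ₀ + (n/σ²)x̄)/τ_n.
Here τ₀ = 1/117.2 = 0.008532 and τ_data = 11/31.3 = 0.351438, so τ_n = 0.359970.
Rearranging for μ₀: μ₀ = (μ_n·τ_n − τ_data·x̄)/τ₀ = (-3.6393·0.359970 − 0.351438·-3.9) / 0.008532 = 0.060569/0.008532 ≈ 7.1.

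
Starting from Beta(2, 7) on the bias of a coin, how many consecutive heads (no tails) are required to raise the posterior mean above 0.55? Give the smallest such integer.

After k heads and 0 tails the posterior is Beta(2+k, 7), with mean (2+k)/(2+7+k).
Set (2+k)/(9+k) > 0.55 and solve: k > (0.55·9 − 2)/(1 − 0.55) = 6.556.
The smallest integer exceeding 6.556 is 7, and checking k=7: (9)/(16) = 0.5625 > 0.55.

k = 7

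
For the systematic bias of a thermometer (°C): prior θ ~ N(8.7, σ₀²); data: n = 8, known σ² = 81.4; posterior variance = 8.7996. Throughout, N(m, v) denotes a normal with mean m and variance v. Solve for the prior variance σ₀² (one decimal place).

σ₀² = 65.1

For the Normal–Normal model with known σ², precisions add: τ_n = τ₀ + n/σ².
So 1/σ₀² = 1/8.7996 − 8/81.4 = 0.113642 − 0.098280 = 0.015362.
Hence σ₀² = 1/0.015362 ≈ 65.1.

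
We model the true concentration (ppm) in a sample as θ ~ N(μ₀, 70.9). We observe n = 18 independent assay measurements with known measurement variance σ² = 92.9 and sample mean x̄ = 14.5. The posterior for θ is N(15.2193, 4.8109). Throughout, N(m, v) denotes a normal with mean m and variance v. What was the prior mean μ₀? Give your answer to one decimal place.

The posterior mean is a precision-weighted average: μ_n = (τ₀μ₀ + τ_data·x̄)/(τ₀+τ_data), with τ₀=1/σ₀² and τ_data=n/σ².
Here τ₀ = 1/70.9 = 0.014104 and τ_data = 18/92.9 = 0.193757, so τ_n = 0.207861.
Rearranging for μ₀: μ₀ = (μ_n·τ_n − τ_data·x̄)/τ₀ = (15.2193·0.207861 − 0.193757·14.5) / 0.014104 = 0.354022/0.014104 ≈ 25.1.

μ₀ = 25.1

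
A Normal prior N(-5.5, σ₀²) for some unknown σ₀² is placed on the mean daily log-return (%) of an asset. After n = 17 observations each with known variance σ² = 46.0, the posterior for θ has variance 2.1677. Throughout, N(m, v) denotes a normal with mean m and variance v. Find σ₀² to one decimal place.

σ₀² = 10.9

Posterior precision equals prior precision plus data precision: 1/σ_n² = 1/σ₀² + n/σ².
So 1/σ₀² = 1/2.1677 − 17/46.0 = 0.461318 − 0.369565 = 0.091753.
Hence σ₀² = 1/0.091753 ≈ 10.9.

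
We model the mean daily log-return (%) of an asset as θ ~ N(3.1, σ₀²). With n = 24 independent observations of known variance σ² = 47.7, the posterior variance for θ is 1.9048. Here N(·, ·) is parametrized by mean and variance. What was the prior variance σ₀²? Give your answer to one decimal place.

Posterior precision equals prior precision plus data precision: 1/σ_n² = 1/σ₀² + n/σ².
So 1/σ₀² = 1/1.9048 − 24/47.7 = 0.524990 − 0.503145 = 0.021845.
Hence σ₀² = 1/0.021845 ≈ 45.8.

σ₀² = 45.8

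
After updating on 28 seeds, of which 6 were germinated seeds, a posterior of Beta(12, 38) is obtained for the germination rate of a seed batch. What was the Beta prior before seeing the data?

Under Beta–binomial conjugacy the posterior parameters are (a+s, b+f).
Subtract the data counts: 12−6=6, 38−22=16.

Beta(6, 16)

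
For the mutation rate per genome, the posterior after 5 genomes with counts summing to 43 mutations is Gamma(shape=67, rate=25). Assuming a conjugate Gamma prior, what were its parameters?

A Gamma(α, β) prior (rate parametrization) on a Poisson rate with n observations summing to S gives posterior Gamma(α+S, β+n).
So α = 67 − 43 = 24 and β = 25 − 5 = 20.

Gamma(shape=24, rate=20)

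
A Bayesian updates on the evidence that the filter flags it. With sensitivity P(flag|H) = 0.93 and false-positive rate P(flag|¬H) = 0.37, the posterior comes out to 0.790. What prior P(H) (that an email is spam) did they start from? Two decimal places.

Bayes' rule in odds form gives O(H|E) = O(H)·[P(E|H)/P(E|¬H)], hence O(H) = O(H|E)/LR.
Posterior odds = 0.790/(1−0.790) = 3.7619. LR = 0.93/0.37 = 2.5135.
Prior odds = 3.7619/2.5135 = 1.4967, so P(H) = 1.4967/(1+1.4967) ≈ 0.60.

P(H) = 0.60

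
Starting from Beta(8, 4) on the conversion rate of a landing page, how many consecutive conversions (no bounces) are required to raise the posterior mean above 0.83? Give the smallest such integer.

k = 12

After k conversions and 0 bounces the posterior is Beta(8+k, 4), with mean (8+k)/(8+4+k).
Set (8+k)/(12+k) > 0.83 and solve: k > (0.83·12 − 8)/(1 − 0.83) = 11.529.
The smallest integer exceeding 11.529 is 12.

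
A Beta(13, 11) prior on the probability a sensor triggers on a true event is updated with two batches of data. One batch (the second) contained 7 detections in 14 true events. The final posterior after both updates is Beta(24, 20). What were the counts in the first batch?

4 detections and 2 misses

Sequential conjugate updates are equivalent to a single update on the pooled data, so total successes = posterior α − prior α and total failures = posterior β − prior β.
Total across both batches: 24−13=11 detections, 20−11=9 misses.
Subtract the second batch: 11−7=4 detections and 9−7=2 misses.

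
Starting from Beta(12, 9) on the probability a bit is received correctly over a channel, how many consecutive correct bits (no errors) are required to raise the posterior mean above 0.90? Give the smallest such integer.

k = 70

After k correct bits and 0 errors the posterior is Beta(12+k, 9), with mean (12+k)/(12+9+k).
Set (12+k)/(21+k) > 0.90 and solve: k > (0.90·21 − 12)/(1 − 0.90) = 69.000.
The smallest integer exceeding 69.000 is 70.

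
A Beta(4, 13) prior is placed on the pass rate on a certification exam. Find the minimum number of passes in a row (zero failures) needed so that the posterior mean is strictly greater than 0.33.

After k passes and 0 failures the posterior is Beta(4+k, 13), with mean (4+k)/(4+13+k).
Set (4+k)/(17+k) > 0.33 and solve: k > (0.33·17 − 4)/(1 − 0.33) = 2.403.
The smallest integer exceeding 2.403 is 3.

k = 3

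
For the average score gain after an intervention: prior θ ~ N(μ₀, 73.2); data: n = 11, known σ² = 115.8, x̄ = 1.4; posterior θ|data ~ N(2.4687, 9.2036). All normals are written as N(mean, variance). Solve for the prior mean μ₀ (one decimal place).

μ₀ = 9.9

With known observation variance, the Normal–Normal posterior has precision τ_n = τ₀ + n/σ² and mean μ_n = (τ₀μ₀ + (n/σ²)x̄)/τ_n.
Here τ₀ = 1/73.2 = 0.013661 and τ_data = 11/115.8 = 0.094991, so τ_n = 0.108652.
Rearranging for μ₀: μ₀ = (μ_n·τ_n − τ_data·x̄)/τ₀ = (2.4687·0.108652 − 0.094991·1.4) / 0.013661 = 0.135242/0.013661 ≈ 9.9.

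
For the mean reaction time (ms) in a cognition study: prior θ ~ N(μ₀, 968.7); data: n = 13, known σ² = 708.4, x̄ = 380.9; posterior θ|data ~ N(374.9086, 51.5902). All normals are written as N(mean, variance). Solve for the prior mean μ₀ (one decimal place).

With known observation variance, the Normal–Normal posterior has precision τ_n = τ₀ + n/σ² and mean μ_n = (τ₀μ₀ + (n/σ²)x̄)/τ_n.
Here τ₀ = 1/968.7 = 0.001032 and τ_data = 13/708.4 = 0.018351, so τ_n = 0.019383.
Rearranging for μ₀: μ₀ = (μ_n·τ_n − τ_data·x̄)/τ₀ = (374.9086·0.019383 − 0.018351·380.9) / 0.001032 = 0.276957/0.001032 ≈ 268.4.

μ₀ = 268.4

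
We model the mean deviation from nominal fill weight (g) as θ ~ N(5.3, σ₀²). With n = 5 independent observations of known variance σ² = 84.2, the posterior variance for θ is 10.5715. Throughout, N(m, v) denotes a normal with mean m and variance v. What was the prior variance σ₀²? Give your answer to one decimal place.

σ₀² = 28.4

For the Normal–Normal model with known σ², precisions add: τ_n = τ₀ + n/σ².
So 1/σ₀² = 1/10.5715 − 5/84.2 = 0.094594 − 0.059382 = 0.035212.
Hence σ₀² = 1/0.035212 ≈ 28.4.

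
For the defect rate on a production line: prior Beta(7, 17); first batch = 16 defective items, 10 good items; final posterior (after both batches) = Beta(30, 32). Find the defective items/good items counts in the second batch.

7 defective items and 5 good items

Because Beta–binomial updating is additive in the counts, the combined data contributed (α_post−α_prior, β_post−β_prior) successes and failures.
Total across both batches: 30−7=23 defective items, 32−17=15 good items.
Subtract the first batch: 23−16=7 defective items and 15−10=5 good items.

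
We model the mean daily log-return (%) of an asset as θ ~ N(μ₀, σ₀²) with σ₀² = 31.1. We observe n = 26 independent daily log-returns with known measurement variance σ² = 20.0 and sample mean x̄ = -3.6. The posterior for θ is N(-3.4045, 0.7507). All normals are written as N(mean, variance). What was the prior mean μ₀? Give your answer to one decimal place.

The posterior mean is a precision-weighted average: μ_n = (τ₀μ₀ + τ_data·x̄)/(τ₀+τ_data), with τ₀=1/σ₀² and τ_data=n/σ².
Here τ₀ = 1/31.1 = 0.032154 and τ_data = 26/20.0 = 1.300000, so τ_n = 1.332154.
Rearranging for μ₀: μ₀ = (μ_n·τ_n − τ_data·x̄)/τ₀ = (-3.4045·1.332154 − 1.300000·-3.6) / 0.032154 = 0.144682/0.032154 ≈ 4.5.

μ₀ = 4.5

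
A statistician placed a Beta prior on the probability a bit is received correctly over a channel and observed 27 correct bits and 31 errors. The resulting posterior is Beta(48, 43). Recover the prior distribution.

Beta is conjugate to the binomial likelihood: posterior = Beta(α+s, β+f).
Subtract the data counts: 48−27=21, 43−31=12.

Beta(21, 12)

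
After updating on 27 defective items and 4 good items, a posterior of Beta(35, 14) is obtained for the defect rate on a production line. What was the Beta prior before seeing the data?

Beta is conjugate to the binomial likelihood: posterior = Beta(a+s, b+f).
So a = 35 − 27 = 8 and b = 14 − 4 = 10.

Beta(8, 10)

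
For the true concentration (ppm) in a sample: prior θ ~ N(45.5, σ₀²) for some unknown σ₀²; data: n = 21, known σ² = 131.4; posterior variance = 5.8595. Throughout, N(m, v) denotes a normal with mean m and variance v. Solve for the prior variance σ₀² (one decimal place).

Posterior precision equals prior precision plus data precision: 1/σ_n² = 1/σ₀² + n/σ².
So 1/σ₀² = 1/5.8595 − 21/131.4 = 0.170663 − 0.159817 = 0.010846.
Hence σ₀² = 1/0.010846 ≈ 92.2.

σ₀² = 92.2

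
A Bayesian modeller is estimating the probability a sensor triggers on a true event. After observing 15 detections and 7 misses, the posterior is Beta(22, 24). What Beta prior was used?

Beta(7, 17)

Under Beta–binomial conjugacy the posterior parameters are (a+s, b+f).
So a = 22 − 15 = 7 and b = 24 − 7 = 17.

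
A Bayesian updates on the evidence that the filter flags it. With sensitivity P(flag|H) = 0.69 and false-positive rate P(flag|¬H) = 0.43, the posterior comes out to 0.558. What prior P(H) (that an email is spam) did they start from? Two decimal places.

In odds form, posterior odds = prior odds × likelihood ratio, so prior odds = posterior odds ÷ LR.
Posterior odds = 0.558/(1−0.558) = 1.2624. LR = 0.69/0.43 = 1.6047.
Prior odds = 1.2624/1.6047 = 0.7867, so P(H) = 0.7867/(1+0.7867) ≈ 0.44.

P(H) = 0.44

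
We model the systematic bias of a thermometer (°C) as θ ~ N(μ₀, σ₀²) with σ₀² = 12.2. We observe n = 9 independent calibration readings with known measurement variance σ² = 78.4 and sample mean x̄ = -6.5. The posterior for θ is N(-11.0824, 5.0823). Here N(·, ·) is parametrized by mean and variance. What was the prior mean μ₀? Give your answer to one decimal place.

With known observation variance, the Normal–Normal posterior has precision τ_n = τ₀ + n/σ² and mean μ_n = (τ₀μ₀ + (n/σ²)x̄)/τ_n.
Here τ₀ = 1/12.2 = 0.081967 and τ_data = 9/78.4 = 0.114796, so τ_n = 0.196763.
Rearranging for μ₀: μ₀ = (μ_n·τ_n − τ_data·x̄)/τ₀ = (-11.0824·0.196763 − 0.114796·-6.5) / 0.081967 = -1.434432/0.081967 ≈ -17.5.

μ₀ = -17.5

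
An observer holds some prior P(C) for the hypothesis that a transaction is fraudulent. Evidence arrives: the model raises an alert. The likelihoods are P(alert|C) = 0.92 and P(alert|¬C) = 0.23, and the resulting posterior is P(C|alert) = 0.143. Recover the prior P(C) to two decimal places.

P(C) = 0.04

Bayes' rule in odds form gives O(C|E) = O(C)·[P(E|C)/P(E|¬C)], hence O(C) = O(C|E)/LR.
Posterior odds = 0.143/(1−0.143) = 0.1669. LR = 0.92/0.23 = 4.0000.
Prior odds = 0.1669/4.0000 = 0.0417, so P(C) = 0.0417/(1+0.0417) ≈ 0.04.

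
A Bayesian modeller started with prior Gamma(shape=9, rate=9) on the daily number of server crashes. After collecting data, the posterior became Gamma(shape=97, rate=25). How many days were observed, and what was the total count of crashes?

n = 16 days with total 88 crashes

Gamma–Poisson conjugacy: posterior shape = α + Σxᵢ, posterior rate = β + n.
Matching: Σxᵢ = 97 − 9 = 88 and n = 25 − 9 = 16.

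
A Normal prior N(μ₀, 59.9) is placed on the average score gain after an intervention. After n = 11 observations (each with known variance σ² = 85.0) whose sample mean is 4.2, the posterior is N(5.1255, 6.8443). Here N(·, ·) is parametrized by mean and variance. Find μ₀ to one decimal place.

The posterior mean is a precision-weighted average: μ_n = (τ₀μ₀ + τ_data·x̄)/(τ₀+τ_data), with τ₀=1/σ₀² and τ_data=n/σ².
Here τ₀ = 1/59.9 = 0.016694 and τ_data = 11/85.0 = 0.129412, so τ_n = 0.146106.
Rearranging for μ₀: μ₀ = (μ_n·τ_n − τ_data·x̄)/τ₀ = (5.1255·0.146106 − 0.129412·4.2) / 0.016694 = 0.205336/0.016694 ≈ 12.3.

μ₀ = 12.3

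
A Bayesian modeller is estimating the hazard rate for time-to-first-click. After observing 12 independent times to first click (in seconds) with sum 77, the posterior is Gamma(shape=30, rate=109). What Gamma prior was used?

Gamma(shape=18, rate=32)

For an exponential likelihood with a Gamma(α, β) prior on the rate, n observations with total T give posterior Gamma(α+n, β+T).
So α = 30 − 12 = 18 and β = 109 − 77 = 32.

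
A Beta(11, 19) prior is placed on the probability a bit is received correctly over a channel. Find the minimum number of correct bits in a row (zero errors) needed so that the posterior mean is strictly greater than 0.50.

k = 9

After k correct bits and 0 errors the posterior is Beta(11+k, 19), with mean (11+k)/(11+19+k).
Set (11+k)/(30+k) > 0.50 and solve: k > (0.50·30 − 11)/(1 − 0.50) = 8.000.
The smallest integer exceeding 8.000 is 9, and checking k=9: (20)/(39) = 0.5128 > 0.50.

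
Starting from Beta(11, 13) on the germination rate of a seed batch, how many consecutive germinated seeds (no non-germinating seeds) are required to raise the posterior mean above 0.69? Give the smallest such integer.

After k germinated seeds and 0 non-germinating seeds the posterior is Beta(11+k, 13), with mean (11+k)/(11+13+k).
Set (11+k)/(24+k) > 0.69 and solve: k > (0.69·24 − 11)/(1 − 0.69) = 17.935.
The smallest integer exceeding 17.935 is 18.

k = 18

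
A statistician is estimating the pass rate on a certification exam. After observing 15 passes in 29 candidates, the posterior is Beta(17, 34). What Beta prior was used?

Beta is conjugate to the binomial likelihood: posterior = Beta(α+s, β+f).
So α = 17 − 15 = 2 and β = 34 − 14 = 20.

Beta(2, 20)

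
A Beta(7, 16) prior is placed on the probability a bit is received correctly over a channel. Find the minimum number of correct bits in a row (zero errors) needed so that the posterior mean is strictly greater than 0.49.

k = 9

After k correct bits and 0 errors the posterior is Beta(7+k, 16), with mean (7+k)/(7+16+k).
Set (7+k)/(23+k) > 0.49 and solve: k > (0.49·23 − 7)/(1 − 0.49) = 8.373.
The smallest integer exceeding 8.373 is 9.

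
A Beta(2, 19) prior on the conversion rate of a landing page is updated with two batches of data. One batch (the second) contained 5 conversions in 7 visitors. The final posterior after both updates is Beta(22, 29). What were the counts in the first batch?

15 conversions and 8 bounces

Because Beta–binomial updating is additive in the counts, the combined data contributed (α_post−α_prior, β_post−β_prior) successes and failures.
Total across both batches: 22−2=20 conversions, 29−19=10 bounces.
Subtract the second batch: 20−5=15 conversions and 10−2=8 bounces.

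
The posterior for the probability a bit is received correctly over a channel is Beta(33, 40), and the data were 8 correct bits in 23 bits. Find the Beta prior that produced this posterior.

A Beta(α, β) prior with s successes and f failures in binomial data gives a Beta(α+s, β+f) posterior.
So α = 33 − 8 = 25 and β = 40 − 15 = 25.

Beta(25, 25)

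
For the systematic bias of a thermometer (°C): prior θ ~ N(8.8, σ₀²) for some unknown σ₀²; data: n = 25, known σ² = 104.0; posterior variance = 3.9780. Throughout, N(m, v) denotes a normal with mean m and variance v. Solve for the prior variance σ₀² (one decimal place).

σ₀² = 90.9

Posterior precision equals prior precision plus data precision: 1/σ_n² = 1/σ₀² + n/σ².
So 1/σ₀² = 1/3.9780 − 25/104.0 = 0.251383 − 0.240385 = 0.010998.
Hence σ₀² = 1/0.010998 ≈ 90.9.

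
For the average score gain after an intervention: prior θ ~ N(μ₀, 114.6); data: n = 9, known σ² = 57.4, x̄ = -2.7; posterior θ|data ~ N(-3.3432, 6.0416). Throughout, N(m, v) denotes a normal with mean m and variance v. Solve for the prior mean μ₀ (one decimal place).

μ₀ = -14.9

With known observation variance, the Normal–Normal posterior has precision τ_n = τ₀ + n/σ² and mean μ_n = (τ₀μ₀ + (n/σ²)x̄)/τ_n.
Here τ₀ = 1/114.6 = 0.008726 and τ_data = 9/57.4 = 0.156794, so τ_n = 0.165520.
Rearranging for μ₀: μ₀ = (μ_n·τ_n − τ_data·x̄)/τ₀ = (-3.3432·0.165520 − 0.156794·-2.7) / 0.008726 = -0.130023/0.008726 ≈ -14.9.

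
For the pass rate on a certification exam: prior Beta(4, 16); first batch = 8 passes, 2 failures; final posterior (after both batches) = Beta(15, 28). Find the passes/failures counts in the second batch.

Because Beta–binomial updating is additive in the counts, the combined data contributed (α_post−α_prior, β_post−β_prior) successes and failures.
Total across both batches: 15−4=11 passes, 28−16=12 failures.
Subtract the first batch: 11−8=3 passes and 12−2=10 failures.

3 passes and 10 failures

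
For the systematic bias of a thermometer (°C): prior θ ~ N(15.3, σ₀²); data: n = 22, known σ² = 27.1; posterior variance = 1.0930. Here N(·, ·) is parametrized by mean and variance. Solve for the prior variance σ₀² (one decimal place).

Posterior precision equals prior precision plus data precision: 1/σ_n² = 1/σ₀² + n/σ².
So 1/σ₀² = 1/1.0930 − 22/27.1 = 0.914913 − 0.811808 = 0.103105.
Hence σ₀² = 1/0.103105 ≈ 9.7.

σ₀² = 9.7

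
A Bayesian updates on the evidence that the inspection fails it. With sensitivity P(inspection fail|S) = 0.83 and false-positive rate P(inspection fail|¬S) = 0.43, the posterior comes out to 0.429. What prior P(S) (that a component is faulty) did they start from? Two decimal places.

In odds form, posterior odds = prior odds × likelihood ratio, so prior odds = posterior odds ÷ LR.
Posterior odds = 0.429/(1−0.429) = 0.7513. LR = 0.83/0.43 = 1.9302.
Prior odds = 0.7513/1.9302 = 0.3892, so P(S) = 0.3892/(1+0.3892) ≈ 0.28.

P(S) = 0.28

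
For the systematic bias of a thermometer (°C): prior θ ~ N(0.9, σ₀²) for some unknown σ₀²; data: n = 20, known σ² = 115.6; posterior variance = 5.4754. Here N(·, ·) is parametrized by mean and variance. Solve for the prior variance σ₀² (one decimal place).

σ₀² = 103.9

Posterior precision equals prior precision plus data precision: 1/σ_n² = 1/σ₀² + n/σ².
So 1/σ₀² = 1/5.4754 − 20/115.6 = 0.182635 − 0.173010 = 0.009625.
Hence σ₀² = 1/0.009625 ≈ 103.9.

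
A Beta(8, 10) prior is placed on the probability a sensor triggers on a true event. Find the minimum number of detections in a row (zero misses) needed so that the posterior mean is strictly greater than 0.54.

k = 4

After k detections and 0 misses the posterior is Beta(8+k, 10), with mean (8+k)/(8+10+k).
Set (8+k)/(18+k) > 0.54 and solve: k > (0.54·18 − 8)/(1 − 0.54) = 3.739.
The smallest integer exceeding 3.739 is 4, and checking k=4: (12)/(22) = 0.5455 > 0.54.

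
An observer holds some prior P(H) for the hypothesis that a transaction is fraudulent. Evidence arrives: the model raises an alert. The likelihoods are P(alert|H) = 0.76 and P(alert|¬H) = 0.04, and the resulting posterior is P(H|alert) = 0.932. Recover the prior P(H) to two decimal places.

In odds form, posterior odds = prior odds × likelihood ratio, so prior odds = posterior odds ÷ LR.
Posterior odds = 0.932/(1−0.932) = 13.7059. LR = 0.76/0.04 = 19.0000.
Prior odds = 13.7059/19.0000 = 0.7214, so P(H) = 0.7214/(1+0.7214) ≈ 0.42.

P(H) = 0.42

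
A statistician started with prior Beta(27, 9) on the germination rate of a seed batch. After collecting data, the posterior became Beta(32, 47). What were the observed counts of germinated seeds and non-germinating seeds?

5 germinated seeds and 38 non-germinating seeds

Beta is conjugate to the binomial likelihood: posterior = Beta(α+s, β+f).
Match parameters: s=32−27=5, f=47−9=38.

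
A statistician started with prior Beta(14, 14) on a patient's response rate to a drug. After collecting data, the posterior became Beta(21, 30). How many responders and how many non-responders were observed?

A Beta(a, b) prior with s successes and f failures in binomial data gives a Beta(a+s, b+f) posterior.
Match parameters: s=21−14=7, f=30−14=16.

7 responders and 16 non-responders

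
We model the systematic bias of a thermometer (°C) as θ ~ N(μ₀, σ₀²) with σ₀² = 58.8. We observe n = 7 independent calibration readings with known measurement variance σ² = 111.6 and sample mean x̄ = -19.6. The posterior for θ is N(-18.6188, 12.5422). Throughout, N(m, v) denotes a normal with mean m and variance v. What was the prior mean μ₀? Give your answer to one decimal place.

With known observation variance, the Normal–Normal posterior has precision τ_n = τ₀ + n/σ² and mean μ_n = (τ₀μ₀ + (n/σ²)x̄)/τ_n.
Here τ₀ = 1/58.8 = 0.017007 and τ_data = 7/111.6 = 0.062724, so τ_n = 0.079731.
Rearranging for μ₀: μ₀ = (μ_n·τ_n − τ_data·x̄)/τ₀ = (-18.6188·0.079731 − 0.062724·-19.6) / 0.017007 = -0.255105/0.017007 ≈ -15.0.

μ₀ = -15.0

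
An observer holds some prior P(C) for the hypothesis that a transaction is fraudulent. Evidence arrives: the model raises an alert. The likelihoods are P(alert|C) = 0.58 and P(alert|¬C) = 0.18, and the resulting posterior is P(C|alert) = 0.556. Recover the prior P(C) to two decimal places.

P(C) = 0.28

Bayes' rule in odds form gives O(C|E) = O(C)·[P(E|C)/P(E|¬C)], hence O(C) = O(C|E)/LR.
Posterior odds = 0.556/(1−0.556) = 1.2523. LR = 0.58/0.18 = 3.2222.
Prior odds = 1.2523/3.2222 = 0.3886, so P(C) = 0.3886/(1+0.3886) ≈ 0.28.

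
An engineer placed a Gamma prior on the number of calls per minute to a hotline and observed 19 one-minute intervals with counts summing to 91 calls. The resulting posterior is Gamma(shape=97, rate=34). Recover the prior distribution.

Gamma–Poisson conjugacy: posterior shape = α + Σxᵢ, posterior rate = β + n.
So α = 97 − 91 = 6 and β = 34 − 19 = 15.

Gamma(shape=6, rate=15)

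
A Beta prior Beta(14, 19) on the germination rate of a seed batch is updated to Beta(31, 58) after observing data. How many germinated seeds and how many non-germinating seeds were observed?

17 germinated seeds and 39 non-germinating seeds

Beta is conjugate to the binomial likelihood: posterior = Beta(α+s, β+f).
Match parameters: s=31−14=17, f=58−19=39.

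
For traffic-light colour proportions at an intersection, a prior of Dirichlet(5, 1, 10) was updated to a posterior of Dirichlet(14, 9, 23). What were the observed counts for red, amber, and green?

counts (9, 8, 13)

For a Dirichlet(α) prior with multinomial counts c, the posterior is Dirichlet(α + c) componentwise.
Counts are posterior − prior componentwise: 14−5=9, 9−1=8, 23−10=13.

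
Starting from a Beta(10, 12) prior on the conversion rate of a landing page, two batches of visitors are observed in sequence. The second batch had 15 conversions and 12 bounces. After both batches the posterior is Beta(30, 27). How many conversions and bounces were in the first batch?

Sequential conjugate updates are equivalent to a single update on the pooled data, so total successes = posterior α − prior α and total failures = posterior β − prior β.
Total across both batches: 30−10=20 conversions, 27−12=15 bounces.
Subtract the second batch: 20−15=5 conversions and 15−12=3 bounces.

5 conversions and 3 bounces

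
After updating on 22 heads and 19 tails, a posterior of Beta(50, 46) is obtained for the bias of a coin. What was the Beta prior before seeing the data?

Beta(28, 27)

Under Beta–binomial conjugacy the posterior parameters are (α+s, β+f).
Subtract the data counts: 50−22=28, 46−19=27.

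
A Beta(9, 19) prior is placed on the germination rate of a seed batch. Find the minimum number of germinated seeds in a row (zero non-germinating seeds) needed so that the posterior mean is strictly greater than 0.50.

k = 11

After k germinated seeds and 0 non-germinating seeds the posterior is Beta(9+k, 19), with mean (9+k)/(9+19+k).
Set (9+k)/(28+k) > 0.50 and solve: k > (0.50·28 − 9)/(1 − 0.50) = 10.000.
The smallest integer exceeding 10.000 is 11.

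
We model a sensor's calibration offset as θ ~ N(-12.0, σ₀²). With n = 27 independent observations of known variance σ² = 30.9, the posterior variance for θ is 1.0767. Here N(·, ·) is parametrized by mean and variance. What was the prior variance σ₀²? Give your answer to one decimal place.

For the Normal–Normal model with known σ², precisions add: τ_n = τ₀ + n/σ².
So 1/σ₀² = 1/1.0767 − 27/30.9 = 0.928764 − 0.873786 = 0.054978.
Hence σ₀² = 1/0.054978 ≈ 18.2.

σ₀² = 18.2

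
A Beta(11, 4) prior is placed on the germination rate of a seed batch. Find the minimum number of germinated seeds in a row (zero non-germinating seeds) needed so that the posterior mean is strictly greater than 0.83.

After k germinated seeds and 0 non-germinating seeds the posterior is Beta(11+k, 4), with mean (11+k)/(11+4+k).
Set (11+k)/(15+k) > 0.83 and solve: k > (0.83·15 − 11)/(1 − 0.83) = 8.529.
The smallest integer exceeding 8.529 is 9.

k = 9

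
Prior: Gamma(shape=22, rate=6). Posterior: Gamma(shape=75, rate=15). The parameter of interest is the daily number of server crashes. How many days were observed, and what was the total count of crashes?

Gamma–Poisson conjugacy: posterior shape = α + Σxᵢ, posterior rate = β + n.
Matching: Σxᵢ = 75 − 22 = 53 and n = 15 − 6 = 9.

n = 9 days with total 53 crashes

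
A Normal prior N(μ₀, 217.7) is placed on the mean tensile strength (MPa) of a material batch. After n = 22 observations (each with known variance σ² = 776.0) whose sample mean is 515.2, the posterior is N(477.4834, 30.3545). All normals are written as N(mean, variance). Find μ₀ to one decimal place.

μ₀ = 244.7

With known observation variance, the Normal–Normal posterior has precision τ_n = τ₀ + n/σ² and mean μ_n = (τ₀μ₀ + (n/σ²)x̄)/τ_n.
Here τ₀ = 1/217.7 = 0.004593 and τ_data = 22/776.0 = 0.028351, so τ_n = 0.032944.
Rearranging for μ₀: μ₀ = (μ_n·τ_n − τ_data·x̄)/τ₀ = (477.4834·0.032944 − 0.028351·515.2) / 0.004593 = 1.123778/0.004593 ≈ 244.7.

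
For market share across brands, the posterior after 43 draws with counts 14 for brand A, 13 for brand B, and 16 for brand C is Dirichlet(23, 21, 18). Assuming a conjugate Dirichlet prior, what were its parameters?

For a Dirichlet(α) prior with multinomial counts c, the posterior is Dirichlet(α + c) componentwise.
Subtract each count from the matching posterior parameter: 23−14=9, 21−13=8, 18−16=2.

Dirichlet(9, 8, 2)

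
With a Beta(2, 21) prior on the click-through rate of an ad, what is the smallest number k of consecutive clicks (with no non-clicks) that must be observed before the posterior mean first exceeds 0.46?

After k clicks and 0 non-clicks the posterior is Beta(2+k, 21), with mean (2+k)/(2+21+k).
Set (2+k)/(23+k) > 0.46 and solve: k > (0.46·23 − 2)/(1 − 0.46) = 15.889.
The smallest integer exceeding 15.889 is 16.

k = 16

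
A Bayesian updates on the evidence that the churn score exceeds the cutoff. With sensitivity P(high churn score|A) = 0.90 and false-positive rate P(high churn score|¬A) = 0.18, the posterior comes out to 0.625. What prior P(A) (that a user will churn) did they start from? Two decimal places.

P(A) = 0.25

In odds form, posterior odds = prior odds × likelihood ratio, so prior odds = posterior odds ÷ LR.
Posterior odds = 0.625/(1−0.625) = 1.6667. LR = 0.90/0.18 = 5.0000.
Prior odds = 1.6667/5.0000 = 0.3333, so P(A) = 0.3333/(1+0.3333) ≈ 0.25.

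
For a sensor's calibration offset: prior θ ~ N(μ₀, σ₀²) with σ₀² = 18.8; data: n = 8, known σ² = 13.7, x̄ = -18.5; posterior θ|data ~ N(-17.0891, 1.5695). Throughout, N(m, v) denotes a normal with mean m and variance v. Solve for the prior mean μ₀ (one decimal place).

The posterior mean is a precision-weighted average: μ_n = (τ₀μ₀ + τ_data·x̄)/(τ₀+τ_data), with τ₀=1/σ₀² and τ_data=n/σ².
Here τ₀ = 1/18.8 = 0.053191 and τ_data = 8/13.7 = 0.583942, so τ_n = 0.637133.
Rearranging for μ₀: μ₀ = (μ_n·τ_n − τ_data·x̄)/τ₀ = (-17.0891·0.637133 − 0.583942·-18.5) / 0.053191 = -0.085103/0.053191 ≈ -1.6.

μ₀ = -1.6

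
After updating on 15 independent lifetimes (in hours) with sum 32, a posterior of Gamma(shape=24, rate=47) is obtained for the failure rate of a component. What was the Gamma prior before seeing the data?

Gamma–exponential conjugacy: posterior shape = α + n, posterior rate = β + Σtᵢ.
So α = 24 − 15 = 9 and β = 47 − 32 = 15.

Gamma(shape=9, rate=15)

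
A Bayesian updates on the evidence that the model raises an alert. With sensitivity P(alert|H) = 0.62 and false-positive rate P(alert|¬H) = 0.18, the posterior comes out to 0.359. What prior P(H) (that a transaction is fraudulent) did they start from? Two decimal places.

P(H) = 0.14

Bayes' rule in odds form gives O(H|E) = O(H)·[P(E|H)/P(E|¬H)], hence O(H) = O(H|E)/LR.
Posterior odds = 0.359/(1−0.359) = 0.5601. LR = 0.62/0.18 = 3.4444.
Prior odds = 0.5601/3.4444 = 0.1626, so P(H) = 0.1626/(1+0.1626) ≈ 0.14.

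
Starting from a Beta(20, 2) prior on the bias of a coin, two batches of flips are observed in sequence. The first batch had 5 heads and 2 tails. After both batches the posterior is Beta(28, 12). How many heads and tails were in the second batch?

3 heads and 8 tails

Sequential conjugate updates are equivalent to a single update on the pooled data, so total successes = posterior α − prior α and total failures = posterior β − prior β.
Total across both batches: 28−20=8 heads, 12−2=10 tails.
Subtract the first batch: 8−5=3 heads and 10−2=8 tails.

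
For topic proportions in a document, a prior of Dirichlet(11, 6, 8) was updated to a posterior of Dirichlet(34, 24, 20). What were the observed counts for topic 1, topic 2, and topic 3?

counts (23, 18, 12)

For a Dirichlet(α) prior with multinomial counts c, the posterior is Dirichlet(α + c) componentwise.
Counts are posterior − prior componentwise: 34−11=23, 24−6=18, 20−8=12.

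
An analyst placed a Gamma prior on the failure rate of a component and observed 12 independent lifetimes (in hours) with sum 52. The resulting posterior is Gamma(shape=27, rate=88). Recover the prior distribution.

For an exponential likelihood with a Gamma(α, β) prior on the rate, n observations with total T give posterior Gamma(α+n, β+T).
So α = 27 − 12 = 15 and β = 88 − 52 = 36.

Gamma(shape=15, rate=36)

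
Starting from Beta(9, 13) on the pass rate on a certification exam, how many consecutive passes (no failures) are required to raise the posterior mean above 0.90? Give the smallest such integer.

k = 109

After k passes and 0 failures the posterior is Beta(9+k, 13), with mean (9+k)/(9+13+k).
Set (9+k)/(22+k) > 0.90 and solve: k > (0.90·22 − 9)/(1 − 0.90) = 108.000.
The smallest integer exceeding 108.000 is 109.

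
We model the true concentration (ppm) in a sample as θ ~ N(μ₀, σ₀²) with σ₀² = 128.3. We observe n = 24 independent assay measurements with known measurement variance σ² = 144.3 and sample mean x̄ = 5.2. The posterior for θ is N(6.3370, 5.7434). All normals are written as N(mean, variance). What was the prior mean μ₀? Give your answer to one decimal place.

The posterior mean is a precision-weighted average: μ_n = (τ₀μ₀ + τ_data·x̄)/(τ₀+τ_data), with τ₀=1/σ₀² and τ_data=n/σ².
Here τ₀ = 1/128.3 = 0.007794 and τ_data = 24/144.3 = 0.166320, so τ_n = 0.174114.
Rearranging for μ₀: μ₀ = (μ_n·τ_n − τ_data·x̄)/τ₀ = (6.3370·0.174114 − 0.166320·5.2) / 0.007794 = 0.238496/0.007794 ≈ 30.6.

μ₀ = 30.6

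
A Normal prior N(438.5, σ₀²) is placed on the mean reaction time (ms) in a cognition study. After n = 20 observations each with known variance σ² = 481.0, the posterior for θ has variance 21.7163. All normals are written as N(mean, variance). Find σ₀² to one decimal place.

Posterior precision equals prior precision plus data precision: 1/σ_n² = 1/σ₀² + n/σ².
So 1/σ₀² = 1/21.7163 − 20/481.0 = 0.046048 − 0.041580 = 0.004468.
Hence σ₀² = 1/0.004468 ≈ 223.8.

σ₀² = 223.8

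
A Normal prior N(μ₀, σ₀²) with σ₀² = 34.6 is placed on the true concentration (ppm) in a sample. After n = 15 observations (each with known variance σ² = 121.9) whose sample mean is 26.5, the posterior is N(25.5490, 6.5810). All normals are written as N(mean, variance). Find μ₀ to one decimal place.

The posterior mean is a precision-weighted average: μ_n = (τ₀μ₀ + τ_data·x̄)/(τ₀+τ_data), with τ₀=1/σ₀² and τ_data=n/σ².
Here τ₀ = 1/34.6 = 0.028902 and τ_data = 15/121.9 = 0.123052, so τ_n = 0.151954.
Rearranging for μ₀: μ₀ = (μ_n·τ_n − τ_data·x̄)/τ₀ = (25.5490·0.151954 − 0.123052·26.5) / 0.028902 = 0.621395/0.028902 ≈ 21.5.

μ₀ = 21.5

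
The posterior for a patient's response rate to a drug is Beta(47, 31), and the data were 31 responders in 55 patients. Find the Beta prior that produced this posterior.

Beta(16, 7)

Under Beta–binomial conjugacy the posterior parameters are (α+s, β+f).
Subtract the data counts: 47−31=16, 31−24=7.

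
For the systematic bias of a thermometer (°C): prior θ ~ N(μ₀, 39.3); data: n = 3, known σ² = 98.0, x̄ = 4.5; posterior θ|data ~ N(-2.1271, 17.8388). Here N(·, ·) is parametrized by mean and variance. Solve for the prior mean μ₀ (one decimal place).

The posterior mean is a precision-weighted average: μ_n = (τ₀μ₀ + τ_data·x̄)/(τ₀+τ_data), with τ₀=1/σ₀² and τ_data=n/σ².
Here τ₀ = 1/39.3 = 0.025445 and τ_data = 3/98.0 = 0.030612, so τ_n = 0.056057.
Rearranging for μ₀: μ₀ = (μ_n·τ_n − τ_data·x̄)/τ₀ = (-2.1271·0.056057 − 0.030612·4.5) / 0.025445 = -0.256993/0.025445 ≈ -10.1.

μ₀ = -10.1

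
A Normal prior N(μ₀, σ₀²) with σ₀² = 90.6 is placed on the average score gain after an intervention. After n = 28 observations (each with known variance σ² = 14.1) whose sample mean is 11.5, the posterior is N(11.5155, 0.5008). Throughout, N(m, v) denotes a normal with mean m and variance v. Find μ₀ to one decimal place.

The posterior mean is a precision-weighted average: μ_n = (τ₀μ₀ + τ_data·x̄)/(τ₀+τ_data), with τ₀=1/σ₀² and τ_data=n/σ².
Here τ₀ = 1/90.6 = 0.011038 and τ_data = 28/14.1 = 1.985816, so τ_n = 1.996854.
Rearranging for μ₀: μ₀ = (μ_n·τ_n − τ_data·x̄)/τ₀ = (11.5155·1.996854 − 1.985816·11.5) / 0.011038 = 0.157888/0.011038 ≈ 14.3.

μ₀ = 14.3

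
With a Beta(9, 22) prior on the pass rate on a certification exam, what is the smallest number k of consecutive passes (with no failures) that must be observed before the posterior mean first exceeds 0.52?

After k passes and 0 failures the posterior is Beta(9+k, 22), with mean (9+k)/(9+22+k).
Set (9+k)/(31+k) > 0.52 and solve: k > (0.52·31 − 9)/(1 − 0.52) = 14.833.
The smallest integer exceeding 14.833 is 15.

k = 15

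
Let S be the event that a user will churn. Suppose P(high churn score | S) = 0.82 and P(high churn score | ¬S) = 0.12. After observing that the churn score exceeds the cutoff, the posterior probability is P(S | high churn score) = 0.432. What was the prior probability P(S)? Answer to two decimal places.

P(S) = 0.10

In odds form, posterior odds = prior odds × likelihood ratio, so prior odds = posterior odds ÷ LR.
Posterior odds = 0.432/(1−0.432) = 0.7606. LR = 0.82/0.12 = 6.8333.
Prior odds = 0.7606/6.8333 = 0.1113, so P(S) = 0.1113/(1+0.1113) ≈ 0.10.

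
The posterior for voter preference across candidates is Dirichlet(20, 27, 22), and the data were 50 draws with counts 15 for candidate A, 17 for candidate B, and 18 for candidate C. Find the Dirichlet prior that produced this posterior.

For a Dirichlet(α) prior with multinomial counts c, the posterior is Dirichlet(α + c) componentwise.
Subtract each count from the matching posterior parameter: 20−15=5, 27−17=10, 22−18=4.

Dirichlet(5, 10, 4)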